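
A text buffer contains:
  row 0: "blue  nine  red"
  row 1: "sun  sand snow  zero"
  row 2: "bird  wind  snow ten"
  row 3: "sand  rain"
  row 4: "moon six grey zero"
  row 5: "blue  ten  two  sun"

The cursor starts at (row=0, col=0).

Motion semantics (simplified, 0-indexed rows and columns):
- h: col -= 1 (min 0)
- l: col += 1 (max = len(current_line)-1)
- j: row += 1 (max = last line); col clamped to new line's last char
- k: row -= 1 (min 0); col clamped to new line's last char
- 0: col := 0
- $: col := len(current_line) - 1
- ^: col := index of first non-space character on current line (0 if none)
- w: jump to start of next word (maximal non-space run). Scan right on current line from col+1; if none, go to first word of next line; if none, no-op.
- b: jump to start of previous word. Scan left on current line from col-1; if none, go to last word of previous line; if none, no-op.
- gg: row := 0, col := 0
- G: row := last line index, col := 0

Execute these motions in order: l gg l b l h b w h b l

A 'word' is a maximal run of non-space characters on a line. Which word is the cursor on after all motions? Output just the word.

After 1 (l): row=0 col=1 char='l'
After 2 (gg): row=0 col=0 char='b'
After 3 (l): row=0 col=1 char='l'
After 4 (b): row=0 col=0 char='b'
After 5 (l): row=0 col=1 char='l'
After 6 (h): row=0 col=0 char='b'
After 7 (b): row=0 col=0 char='b'
After 8 (w): row=0 col=6 char='n'
After 9 (h): row=0 col=5 char='_'
After 10 (b): row=0 col=0 char='b'
After 11 (l): row=0 col=1 char='l'

Answer: blue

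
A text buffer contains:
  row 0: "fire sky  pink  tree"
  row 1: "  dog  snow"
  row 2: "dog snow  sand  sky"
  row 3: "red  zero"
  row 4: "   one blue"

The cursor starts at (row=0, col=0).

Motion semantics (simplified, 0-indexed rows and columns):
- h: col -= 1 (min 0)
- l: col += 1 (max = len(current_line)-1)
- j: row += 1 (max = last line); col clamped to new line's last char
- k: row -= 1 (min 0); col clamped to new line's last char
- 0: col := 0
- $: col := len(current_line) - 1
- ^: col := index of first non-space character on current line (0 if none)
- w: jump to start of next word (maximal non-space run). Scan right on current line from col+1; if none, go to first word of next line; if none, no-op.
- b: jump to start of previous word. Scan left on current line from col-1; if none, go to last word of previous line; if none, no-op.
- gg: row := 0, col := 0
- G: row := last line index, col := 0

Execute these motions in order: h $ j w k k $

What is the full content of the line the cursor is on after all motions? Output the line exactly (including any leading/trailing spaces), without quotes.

After 1 (h): row=0 col=0 char='f'
After 2 ($): row=0 col=19 char='e'
After 3 (j): row=1 col=10 char='w'
After 4 (w): row=2 col=0 char='d'
After 5 (k): row=1 col=0 char='_'
After 6 (k): row=0 col=0 char='f'
After 7 ($): row=0 col=19 char='e'

Answer: fire sky  pink  tree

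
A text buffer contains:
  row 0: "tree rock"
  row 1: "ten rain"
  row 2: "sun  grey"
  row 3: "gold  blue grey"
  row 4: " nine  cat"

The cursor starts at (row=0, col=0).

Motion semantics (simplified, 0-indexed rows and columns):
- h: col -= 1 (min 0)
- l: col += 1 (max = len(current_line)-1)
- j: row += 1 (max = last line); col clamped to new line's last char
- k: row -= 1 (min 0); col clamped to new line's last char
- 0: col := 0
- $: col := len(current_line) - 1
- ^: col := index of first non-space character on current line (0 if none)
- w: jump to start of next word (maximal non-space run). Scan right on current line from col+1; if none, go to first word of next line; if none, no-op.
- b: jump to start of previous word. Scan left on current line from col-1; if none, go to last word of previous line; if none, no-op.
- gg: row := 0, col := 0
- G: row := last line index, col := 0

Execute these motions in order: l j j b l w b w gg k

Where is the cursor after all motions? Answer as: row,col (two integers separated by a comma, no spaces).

Answer: 0,0

Derivation:
After 1 (l): row=0 col=1 char='r'
After 2 (j): row=1 col=1 char='e'
After 3 (j): row=2 col=1 char='u'
After 4 (b): row=2 col=0 char='s'
After 5 (l): row=2 col=1 char='u'
After 6 (w): row=2 col=5 char='g'
After 7 (b): row=2 col=0 char='s'
After 8 (w): row=2 col=5 char='g'
After 9 (gg): row=0 col=0 char='t'
After 10 (k): row=0 col=0 char='t'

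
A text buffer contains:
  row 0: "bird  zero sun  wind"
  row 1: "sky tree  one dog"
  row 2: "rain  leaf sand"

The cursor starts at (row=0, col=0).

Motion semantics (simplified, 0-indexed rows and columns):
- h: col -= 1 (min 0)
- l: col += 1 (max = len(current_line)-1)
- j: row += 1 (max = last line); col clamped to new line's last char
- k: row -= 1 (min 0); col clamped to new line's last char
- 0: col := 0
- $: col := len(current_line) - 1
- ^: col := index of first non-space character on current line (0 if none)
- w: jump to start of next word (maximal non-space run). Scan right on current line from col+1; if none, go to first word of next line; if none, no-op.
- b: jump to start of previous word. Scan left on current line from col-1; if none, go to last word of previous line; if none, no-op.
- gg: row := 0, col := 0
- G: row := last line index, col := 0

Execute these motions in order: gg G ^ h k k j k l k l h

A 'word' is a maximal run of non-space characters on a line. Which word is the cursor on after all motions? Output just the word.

Answer: bird

Derivation:
After 1 (gg): row=0 col=0 char='b'
After 2 (G): row=2 col=0 char='r'
After 3 (^): row=2 col=0 char='r'
After 4 (h): row=2 col=0 char='r'
After 5 (k): row=1 col=0 char='s'
After 6 (k): row=0 col=0 char='b'
After 7 (j): row=1 col=0 char='s'
After 8 (k): row=0 col=0 char='b'
After 9 (l): row=0 col=1 char='i'
After 10 (k): row=0 col=1 char='i'
After 11 (l): row=0 col=2 char='r'
After 12 (h): row=0 col=1 char='i'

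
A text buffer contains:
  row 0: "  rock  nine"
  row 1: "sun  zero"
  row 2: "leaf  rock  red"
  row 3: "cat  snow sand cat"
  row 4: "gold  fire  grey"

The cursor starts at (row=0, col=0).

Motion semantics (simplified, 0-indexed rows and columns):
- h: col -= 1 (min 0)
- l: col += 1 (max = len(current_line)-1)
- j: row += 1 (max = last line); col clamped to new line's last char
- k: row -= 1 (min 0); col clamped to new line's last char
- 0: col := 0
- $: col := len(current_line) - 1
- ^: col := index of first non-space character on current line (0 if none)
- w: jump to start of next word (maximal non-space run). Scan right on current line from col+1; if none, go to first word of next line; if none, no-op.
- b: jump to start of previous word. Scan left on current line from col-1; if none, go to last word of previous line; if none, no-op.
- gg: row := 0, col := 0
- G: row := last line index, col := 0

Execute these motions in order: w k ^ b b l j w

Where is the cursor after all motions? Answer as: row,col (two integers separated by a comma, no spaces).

After 1 (w): row=0 col=2 char='r'
After 2 (k): row=0 col=2 char='r'
After 3 (^): row=0 col=2 char='r'
After 4 (b): row=0 col=2 char='r'
After 5 (b): row=0 col=2 char='r'
After 6 (l): row=0 col=3 char='o'
After 7 (j): row=1 col=3 char='_'
After 8 (w): row=1 col=5 char='z'

Answer: 1,5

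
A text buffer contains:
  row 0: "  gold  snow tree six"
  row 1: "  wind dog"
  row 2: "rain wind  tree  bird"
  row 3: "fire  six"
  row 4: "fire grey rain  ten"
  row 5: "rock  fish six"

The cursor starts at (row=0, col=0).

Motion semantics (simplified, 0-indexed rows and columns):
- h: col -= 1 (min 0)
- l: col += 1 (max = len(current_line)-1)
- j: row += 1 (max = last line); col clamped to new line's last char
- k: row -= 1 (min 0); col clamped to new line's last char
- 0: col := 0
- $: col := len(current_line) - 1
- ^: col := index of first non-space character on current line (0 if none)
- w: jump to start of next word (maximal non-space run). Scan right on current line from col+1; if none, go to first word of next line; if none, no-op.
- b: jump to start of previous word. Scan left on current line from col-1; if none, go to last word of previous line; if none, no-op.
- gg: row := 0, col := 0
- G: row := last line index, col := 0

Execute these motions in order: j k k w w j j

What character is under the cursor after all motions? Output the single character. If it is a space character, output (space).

After 1 (j): row=1 col=0 char='_'
After 2 (k): row=0 col=0 char='_'
After 3 (k): row=0 col=0 char='_'
After 4 (w): row=0 col=2 char='g'
After 5 (w): row=0 col=8 char='s'
After 6 (j): row=1 col=8 char='o'
After 7 (j): row=2 col=8 char='d'

Answer: d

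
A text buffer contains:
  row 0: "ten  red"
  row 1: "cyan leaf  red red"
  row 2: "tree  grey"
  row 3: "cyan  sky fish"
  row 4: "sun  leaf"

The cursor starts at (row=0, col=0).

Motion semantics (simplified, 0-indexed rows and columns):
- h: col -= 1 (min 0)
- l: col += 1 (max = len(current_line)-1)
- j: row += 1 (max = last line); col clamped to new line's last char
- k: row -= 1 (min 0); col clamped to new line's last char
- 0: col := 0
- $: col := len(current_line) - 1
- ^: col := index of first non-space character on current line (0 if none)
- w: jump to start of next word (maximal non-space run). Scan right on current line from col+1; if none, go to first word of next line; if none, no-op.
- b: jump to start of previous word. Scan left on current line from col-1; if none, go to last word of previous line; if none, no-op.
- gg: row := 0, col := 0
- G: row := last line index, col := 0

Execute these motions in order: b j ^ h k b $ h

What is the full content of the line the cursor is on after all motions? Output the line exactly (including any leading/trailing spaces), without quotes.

After 1 (b): row=0 col=0 char='t'
After 2 (j): row=1 col=0 char='c'
After 3 (^): row=1 col=0 char='c'
After 4 (h): row=1 col=0 char='c'
After 5 (k): row=0 col=0 char='t'
After 6 (b): row=0 col=0 char='t'
After 7 ($): row=0 col=7 char='d'
After 8 (h): row=0 col=6 char='e'

Answer: ten  red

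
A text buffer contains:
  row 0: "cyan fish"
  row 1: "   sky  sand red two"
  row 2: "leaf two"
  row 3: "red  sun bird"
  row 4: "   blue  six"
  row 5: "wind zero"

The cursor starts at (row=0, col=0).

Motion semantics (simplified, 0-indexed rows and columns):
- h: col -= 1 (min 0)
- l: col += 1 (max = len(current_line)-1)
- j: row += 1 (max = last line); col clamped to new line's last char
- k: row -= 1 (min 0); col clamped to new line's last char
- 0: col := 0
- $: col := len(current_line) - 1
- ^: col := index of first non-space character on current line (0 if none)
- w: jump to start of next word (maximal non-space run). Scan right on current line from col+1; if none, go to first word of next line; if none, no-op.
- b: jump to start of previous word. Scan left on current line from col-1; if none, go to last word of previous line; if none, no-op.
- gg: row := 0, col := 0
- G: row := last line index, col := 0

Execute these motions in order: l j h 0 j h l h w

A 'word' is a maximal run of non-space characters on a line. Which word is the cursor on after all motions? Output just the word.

After 1 (l): row=0 col=1 char='y'
After 2 (j): row=1 col=1 char='_'
After 3 (h): row=1 col=0 char='_'
After 4 (0): row=1 col=0 char='_'
After 5 (j): row=2 col=0 char='l'
After 6 (h): row=2 col=0 char='l'
After 7 (l): row=2 col=1 char='e'
After 8 (h): row=2 col=0 char='l'
After 9 (w): row=2 col=5 char='t'

Answer: two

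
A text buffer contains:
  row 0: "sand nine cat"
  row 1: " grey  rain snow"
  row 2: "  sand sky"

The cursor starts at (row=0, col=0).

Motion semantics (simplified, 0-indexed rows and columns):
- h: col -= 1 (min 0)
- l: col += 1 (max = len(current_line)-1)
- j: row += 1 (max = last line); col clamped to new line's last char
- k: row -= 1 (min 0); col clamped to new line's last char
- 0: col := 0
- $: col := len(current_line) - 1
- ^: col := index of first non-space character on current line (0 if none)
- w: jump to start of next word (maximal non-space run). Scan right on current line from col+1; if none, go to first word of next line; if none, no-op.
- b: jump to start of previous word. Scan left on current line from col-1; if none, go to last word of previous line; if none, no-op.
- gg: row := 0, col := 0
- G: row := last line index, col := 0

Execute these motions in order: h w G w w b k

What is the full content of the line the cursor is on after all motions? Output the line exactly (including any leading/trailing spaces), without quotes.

After 1 (h): row=0 col=0 char='s'
After 2 (w): row=0 col=5 char='n'
After 3 (G): row=2 col=0 char='_'
After 4 (w): row=2 col=2 char='s'
After 5 (w): row=2 col=7 char='s'
After 6 (b): row=2 col=2 char='s'
After 7 (k): row=1 col=2 char='r'

Answer:  grey  rain snow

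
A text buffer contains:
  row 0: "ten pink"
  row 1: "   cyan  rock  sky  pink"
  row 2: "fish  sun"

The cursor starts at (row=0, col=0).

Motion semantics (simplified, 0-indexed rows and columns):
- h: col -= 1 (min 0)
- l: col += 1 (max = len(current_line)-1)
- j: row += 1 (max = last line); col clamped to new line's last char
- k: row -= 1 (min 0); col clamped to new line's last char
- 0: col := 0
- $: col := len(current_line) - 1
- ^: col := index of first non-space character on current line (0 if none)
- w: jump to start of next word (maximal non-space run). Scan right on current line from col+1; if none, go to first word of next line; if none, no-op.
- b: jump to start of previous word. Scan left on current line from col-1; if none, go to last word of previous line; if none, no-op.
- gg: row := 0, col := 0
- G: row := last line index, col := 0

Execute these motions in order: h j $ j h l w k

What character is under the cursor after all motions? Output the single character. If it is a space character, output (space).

Answer: (space)

Derivation:
After 1 (h): row=0 col=0 char='t'
After 2 (j): row=1 col=0 char='_'
After 3 ($): row=1 col=23 char='k'
After 4 (j): row=2 col=8 char='n'
After 5 (h): row=2 col=7 char='u'
After 6 (l): row=2 col=8 char='n'
After 7 (w): row=2 col=8 char='n'
After 8 (k): row=1 col=8 char='_'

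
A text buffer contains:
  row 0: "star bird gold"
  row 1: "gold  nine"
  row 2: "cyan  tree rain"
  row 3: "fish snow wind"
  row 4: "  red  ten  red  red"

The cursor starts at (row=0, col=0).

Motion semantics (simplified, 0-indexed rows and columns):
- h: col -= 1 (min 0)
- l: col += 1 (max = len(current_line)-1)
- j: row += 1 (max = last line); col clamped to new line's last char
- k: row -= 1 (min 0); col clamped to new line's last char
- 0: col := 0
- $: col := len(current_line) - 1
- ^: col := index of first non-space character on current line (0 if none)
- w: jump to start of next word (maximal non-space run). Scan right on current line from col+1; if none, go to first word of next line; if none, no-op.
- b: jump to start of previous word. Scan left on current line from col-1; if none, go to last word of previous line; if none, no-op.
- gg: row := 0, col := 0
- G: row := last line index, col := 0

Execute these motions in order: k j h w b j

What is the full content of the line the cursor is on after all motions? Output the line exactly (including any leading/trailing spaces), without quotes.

After 1 (k): row=0 col=0 char='s'
After 2 (j): row=1 col=0 char='g'
After 3 (h): row=1 col=0 char='g'
After 4 (w): row=1 col=6 char='n'
After 5 (b): row=1 col=0 char='g'
After 6 (j): row=2 col=0 char='c'

Answer: cyan  tree rain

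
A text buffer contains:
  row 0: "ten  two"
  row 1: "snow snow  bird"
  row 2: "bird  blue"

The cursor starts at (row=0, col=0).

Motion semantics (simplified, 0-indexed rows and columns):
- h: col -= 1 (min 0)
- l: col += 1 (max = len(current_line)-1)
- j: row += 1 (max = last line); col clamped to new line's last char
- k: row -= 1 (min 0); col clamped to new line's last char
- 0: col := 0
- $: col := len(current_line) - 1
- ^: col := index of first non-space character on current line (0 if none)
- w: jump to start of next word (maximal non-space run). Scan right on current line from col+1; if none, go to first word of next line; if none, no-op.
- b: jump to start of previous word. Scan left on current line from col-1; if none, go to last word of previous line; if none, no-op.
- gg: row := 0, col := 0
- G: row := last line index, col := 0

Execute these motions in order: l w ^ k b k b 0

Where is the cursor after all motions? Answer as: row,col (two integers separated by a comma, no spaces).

Answer: 0,0

Derivation:
After 1 (l): row=0 col=1 char='e'
After 2 (w): row=0 col=5 char='t'
After 3 (^): row=0 col=0 char='t'
After 4 (k): row=0 col=0 char='t'
After 5 (b): row=0 col=0 char='t'
After 6 (k): row=0 col=0 char='t'
After 7 (b): row=0 col=0 char='t'
After 8 (0): row=0 col=0 char='t'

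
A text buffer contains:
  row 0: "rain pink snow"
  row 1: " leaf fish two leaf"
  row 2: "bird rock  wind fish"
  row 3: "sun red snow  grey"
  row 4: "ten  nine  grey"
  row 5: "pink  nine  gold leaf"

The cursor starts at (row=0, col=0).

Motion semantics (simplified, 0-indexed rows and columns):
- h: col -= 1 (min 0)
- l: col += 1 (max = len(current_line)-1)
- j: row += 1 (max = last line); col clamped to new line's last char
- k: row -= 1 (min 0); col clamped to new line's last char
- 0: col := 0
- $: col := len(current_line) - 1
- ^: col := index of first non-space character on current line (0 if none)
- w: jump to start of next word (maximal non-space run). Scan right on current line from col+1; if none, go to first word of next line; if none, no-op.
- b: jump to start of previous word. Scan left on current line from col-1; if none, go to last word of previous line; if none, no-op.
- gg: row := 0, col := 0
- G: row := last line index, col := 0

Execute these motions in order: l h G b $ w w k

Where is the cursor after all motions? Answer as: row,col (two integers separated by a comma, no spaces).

Answer: 4,6

Derivation:
After 1 (l): row=0 col=1 char='a'
After 2 (h): row=0 col=0 char='r'
After 3 (G): row=5 col=0 char='p'
After 4 (b): row=4 col=11 char='g'
After 5 ($): row=4 col=14 char='y'
After 6 (w): row=5 col=0 char='p'
After 7 (w): row=5 col=6 char='n'
After 8 (k): row=4 col=6 char='i'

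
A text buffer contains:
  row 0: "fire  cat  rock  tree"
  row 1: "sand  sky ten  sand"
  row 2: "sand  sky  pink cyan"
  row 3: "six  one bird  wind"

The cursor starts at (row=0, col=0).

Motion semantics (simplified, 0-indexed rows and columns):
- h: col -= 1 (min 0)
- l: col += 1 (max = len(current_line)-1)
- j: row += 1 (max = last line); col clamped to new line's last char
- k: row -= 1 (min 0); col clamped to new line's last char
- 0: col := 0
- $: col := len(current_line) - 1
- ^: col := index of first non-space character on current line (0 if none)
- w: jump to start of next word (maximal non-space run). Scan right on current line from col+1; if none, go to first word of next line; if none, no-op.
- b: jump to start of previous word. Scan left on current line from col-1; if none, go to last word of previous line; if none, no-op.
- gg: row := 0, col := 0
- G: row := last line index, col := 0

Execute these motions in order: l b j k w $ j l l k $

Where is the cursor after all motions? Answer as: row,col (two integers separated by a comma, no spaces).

After 1 (l): row=0 col=1 char='i'
After 2 (b): row=0 col=0 char='f'
After 3 (j): row=1 col=0 char='s'
After 4 (k): row=0 col=0 char='f'
After 5 (w): row=0 col=6 char='c'
After 6 ($): row=0 col=20 char='e'
After 7 (j): row=1 col=18 char='d'
After 8 (l): row=1 col=18 char='d'
After 9 (l): row=1 col=18 char='d'
After 10 (k): row=0 col=18 char='r'
After 11 ($): row=0 col=20 char='e'

Answer: 0,20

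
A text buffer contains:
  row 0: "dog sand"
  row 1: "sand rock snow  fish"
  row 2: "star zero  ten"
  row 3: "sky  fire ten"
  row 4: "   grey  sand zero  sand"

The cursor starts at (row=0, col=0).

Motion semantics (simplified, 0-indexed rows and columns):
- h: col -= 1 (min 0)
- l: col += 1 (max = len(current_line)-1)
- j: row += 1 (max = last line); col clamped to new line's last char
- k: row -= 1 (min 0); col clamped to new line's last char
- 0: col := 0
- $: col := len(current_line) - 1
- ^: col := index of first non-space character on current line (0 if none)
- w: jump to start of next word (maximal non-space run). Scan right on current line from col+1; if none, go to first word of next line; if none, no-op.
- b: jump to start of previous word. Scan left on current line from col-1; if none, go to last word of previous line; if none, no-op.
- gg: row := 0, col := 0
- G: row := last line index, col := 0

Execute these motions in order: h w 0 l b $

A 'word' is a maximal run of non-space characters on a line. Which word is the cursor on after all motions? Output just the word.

Answer: sand

Derivation:
After 1 (h): row=0 col=0 char='d'
After 2 (w): row=0 col=4 char='s'
After 3 (0): row=0 col=0 char='d'
After 4 (l): row=0 col=1 char='o'
After 5 (b): row=0 col=0 char='d'
After 6 ($): row=0 col=7 char='d'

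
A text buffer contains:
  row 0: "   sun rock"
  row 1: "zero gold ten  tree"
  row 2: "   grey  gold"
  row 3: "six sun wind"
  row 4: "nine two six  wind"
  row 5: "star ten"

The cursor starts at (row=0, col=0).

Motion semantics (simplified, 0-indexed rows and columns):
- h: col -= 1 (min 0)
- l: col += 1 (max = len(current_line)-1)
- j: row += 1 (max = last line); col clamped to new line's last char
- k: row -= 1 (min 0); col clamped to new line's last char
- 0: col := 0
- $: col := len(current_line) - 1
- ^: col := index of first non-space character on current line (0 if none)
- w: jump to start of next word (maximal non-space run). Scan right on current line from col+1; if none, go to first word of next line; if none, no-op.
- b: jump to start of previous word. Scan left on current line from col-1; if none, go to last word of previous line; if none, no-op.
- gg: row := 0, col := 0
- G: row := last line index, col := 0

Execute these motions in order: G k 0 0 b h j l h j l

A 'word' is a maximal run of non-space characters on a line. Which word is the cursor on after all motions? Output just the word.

After 1 (G): row=5 col=0 char='s'
After 2 (k): row=4 col=0 char='n'
After 3 (0): row=4 col=0 char='n'
After 4 (0): row=4 col=0 char='n'
After 5 (b): row=3 col=8 char='w'
After 6 (h): row=3 col=7 char='_'
After 7 (j): row=4 col=7 char='o'
After 8 (l): row=4 col=8 char='_'
After 9 (h): row=4 col=7 char='o'
After 10 (j): row=5 col=7 char='n'
After 11 (l): row=5 col=7 char='n'

Answer: ten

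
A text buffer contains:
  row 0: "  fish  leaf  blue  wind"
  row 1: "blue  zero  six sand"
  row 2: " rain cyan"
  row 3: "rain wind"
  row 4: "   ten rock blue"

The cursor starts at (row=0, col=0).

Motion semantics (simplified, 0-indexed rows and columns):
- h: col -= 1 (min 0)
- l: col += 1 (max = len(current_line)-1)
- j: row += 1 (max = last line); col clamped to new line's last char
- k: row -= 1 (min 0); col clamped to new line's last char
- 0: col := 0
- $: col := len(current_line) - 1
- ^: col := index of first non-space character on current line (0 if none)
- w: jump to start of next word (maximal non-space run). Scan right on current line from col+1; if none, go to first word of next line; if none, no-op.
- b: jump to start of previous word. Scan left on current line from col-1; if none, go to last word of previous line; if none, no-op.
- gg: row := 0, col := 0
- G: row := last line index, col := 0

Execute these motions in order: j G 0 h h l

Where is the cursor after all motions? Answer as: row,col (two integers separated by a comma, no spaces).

Answer: 4,1

Derivation:
After 1 (j): row=1 col=0 char='b'
After 2 (G): row=4 col=0 char='_'
After 3 (0): row=4 col=0 char='_'
After 4 (h): row=4 col=0 char='_'
After 5 (h): row=4 col=0 char='_'
After 6 (l): row=4 col=1 char='_'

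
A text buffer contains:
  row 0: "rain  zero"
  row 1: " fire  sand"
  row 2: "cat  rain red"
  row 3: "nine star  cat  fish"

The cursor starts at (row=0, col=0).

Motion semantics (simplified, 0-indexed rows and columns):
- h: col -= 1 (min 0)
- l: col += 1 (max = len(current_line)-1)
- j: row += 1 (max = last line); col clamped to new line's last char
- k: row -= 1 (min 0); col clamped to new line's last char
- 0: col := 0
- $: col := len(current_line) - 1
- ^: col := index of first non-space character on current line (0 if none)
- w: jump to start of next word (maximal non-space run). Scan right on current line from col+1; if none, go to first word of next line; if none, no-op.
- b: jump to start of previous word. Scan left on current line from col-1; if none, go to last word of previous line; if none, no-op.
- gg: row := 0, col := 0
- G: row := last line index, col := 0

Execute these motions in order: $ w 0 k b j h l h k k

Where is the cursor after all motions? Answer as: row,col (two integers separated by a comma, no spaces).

After 1 ($): row=0 col=9 char='o'
After 2 (w): row=1 col=1 char='f'
After 3 (0): row=1 col=0 char='_'
After 4 (k): row=0 col=0 char='r'
After 5 (b): row=0 col=0 char='r'
After 6 (j): row=1 col=0 char='_'
After 7 (h): row=1 col=0 char='_'
After 8 (l): row=1 col=1 char='f'
After 9 (h): row=1 col=0 char='_'
After 10 (k): row=0 col=0 char='r'
After 11 (k): row=0 col=0 char='r'

Answer: 0,0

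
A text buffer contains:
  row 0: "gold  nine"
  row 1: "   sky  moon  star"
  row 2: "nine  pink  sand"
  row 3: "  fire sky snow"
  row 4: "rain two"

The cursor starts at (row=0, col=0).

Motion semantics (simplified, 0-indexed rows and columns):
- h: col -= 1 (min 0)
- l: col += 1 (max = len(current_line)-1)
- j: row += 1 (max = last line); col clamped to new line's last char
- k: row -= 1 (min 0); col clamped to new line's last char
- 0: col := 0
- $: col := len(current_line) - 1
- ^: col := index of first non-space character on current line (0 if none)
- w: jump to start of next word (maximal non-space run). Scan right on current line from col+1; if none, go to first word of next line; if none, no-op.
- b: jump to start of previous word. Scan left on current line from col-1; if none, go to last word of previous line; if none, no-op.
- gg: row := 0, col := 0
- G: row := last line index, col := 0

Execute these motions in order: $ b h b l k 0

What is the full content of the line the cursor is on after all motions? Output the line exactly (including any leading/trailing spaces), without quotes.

Answer: gold  nine

Derivation:
After 1 ($): row=0 col=9 char='e'
After 2 (b): row=0 col=6 char='n'
After 3 (h): row=0 col=5 char='_'
After 4 (b): row=0 col=0 char='g'
After 5 (l): row=0 col=1 char='o'
After 6 (k): row=0 col=1 char='o'
After 7 (0): row=0 col=0 char='g'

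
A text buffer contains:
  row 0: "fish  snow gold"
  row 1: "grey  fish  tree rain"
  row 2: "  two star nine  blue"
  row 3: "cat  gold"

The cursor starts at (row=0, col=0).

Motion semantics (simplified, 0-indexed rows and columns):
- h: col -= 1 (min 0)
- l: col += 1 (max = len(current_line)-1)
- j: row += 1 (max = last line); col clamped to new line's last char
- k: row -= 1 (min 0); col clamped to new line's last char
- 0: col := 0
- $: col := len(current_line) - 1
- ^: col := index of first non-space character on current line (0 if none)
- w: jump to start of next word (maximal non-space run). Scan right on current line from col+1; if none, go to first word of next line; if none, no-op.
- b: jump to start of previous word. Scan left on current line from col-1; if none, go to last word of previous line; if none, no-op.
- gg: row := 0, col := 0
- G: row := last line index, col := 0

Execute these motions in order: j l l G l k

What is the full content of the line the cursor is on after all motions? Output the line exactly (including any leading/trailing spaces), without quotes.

After 1 (j): row=1 col=0 char='g'
After 2 (l): row=1 col=1 char='r'
After 3 (l): row=1 col=2 char='e'
After 4 (G): row=3 col=0 char='c'
After 5 (l): row=3 col=1 char='a'
After 6 (k): row=2 col=1 char='_'

Answer:   two star nine  blue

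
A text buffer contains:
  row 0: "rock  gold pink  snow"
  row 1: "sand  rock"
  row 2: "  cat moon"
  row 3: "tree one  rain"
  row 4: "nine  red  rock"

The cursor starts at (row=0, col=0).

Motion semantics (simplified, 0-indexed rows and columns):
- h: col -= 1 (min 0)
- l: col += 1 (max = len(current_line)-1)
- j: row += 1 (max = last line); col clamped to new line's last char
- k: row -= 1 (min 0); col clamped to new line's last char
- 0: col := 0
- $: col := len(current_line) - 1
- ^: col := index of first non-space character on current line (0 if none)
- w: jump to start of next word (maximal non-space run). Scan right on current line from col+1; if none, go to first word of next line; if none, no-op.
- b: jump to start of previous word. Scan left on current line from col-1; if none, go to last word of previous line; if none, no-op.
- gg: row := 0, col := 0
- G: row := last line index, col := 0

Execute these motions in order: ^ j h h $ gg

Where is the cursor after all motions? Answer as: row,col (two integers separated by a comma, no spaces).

Answer: 0,0

Derivation:
After 1 (^): row=0 col=0 char='r'
After 2 (j): row=1 col=0 char='s'
After 3 (h): row=1 col=0 char='s'
After 4 (h): row=1 col=0 char='s'
After 5 ($): row=1 col=9 char='k'
After 6 (gg): row=0 col=0 char='r'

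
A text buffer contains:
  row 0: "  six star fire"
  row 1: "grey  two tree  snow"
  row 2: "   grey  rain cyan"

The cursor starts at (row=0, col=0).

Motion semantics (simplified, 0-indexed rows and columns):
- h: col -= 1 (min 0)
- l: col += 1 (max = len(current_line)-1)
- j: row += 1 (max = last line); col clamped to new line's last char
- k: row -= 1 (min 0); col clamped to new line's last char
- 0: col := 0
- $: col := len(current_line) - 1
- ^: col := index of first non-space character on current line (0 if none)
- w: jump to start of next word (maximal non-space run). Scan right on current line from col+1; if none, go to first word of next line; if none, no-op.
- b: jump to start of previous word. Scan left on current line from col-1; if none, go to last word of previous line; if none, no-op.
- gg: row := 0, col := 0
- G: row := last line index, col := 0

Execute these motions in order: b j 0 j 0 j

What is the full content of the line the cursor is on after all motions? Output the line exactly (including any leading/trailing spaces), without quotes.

Answer:    grey  rain cyan

Derivation:
After 1 (b): row=0 col=0 char='_'
After 2 (j): row=1 col=0 char='g'
After 3 (0): row=1 col=0 char='g'
After 4 (j): row=2 col=0 char='_'
After 5 (0): row=2 col=0 char='_'
After 6 (j): row=2 col=0 char='_'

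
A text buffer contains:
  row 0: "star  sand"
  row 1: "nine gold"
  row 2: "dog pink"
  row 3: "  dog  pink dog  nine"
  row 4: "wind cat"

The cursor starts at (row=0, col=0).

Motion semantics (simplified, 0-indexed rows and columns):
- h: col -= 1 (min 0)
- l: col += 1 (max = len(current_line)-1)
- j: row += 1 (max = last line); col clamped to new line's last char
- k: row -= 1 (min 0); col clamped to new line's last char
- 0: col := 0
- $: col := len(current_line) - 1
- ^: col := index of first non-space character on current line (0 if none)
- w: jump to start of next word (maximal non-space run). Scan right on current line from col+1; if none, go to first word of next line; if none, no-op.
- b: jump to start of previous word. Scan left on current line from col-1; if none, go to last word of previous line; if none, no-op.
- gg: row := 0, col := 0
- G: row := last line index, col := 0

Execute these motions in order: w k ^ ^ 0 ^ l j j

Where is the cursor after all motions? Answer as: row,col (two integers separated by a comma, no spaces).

After 1 (w): row=0 col=6 char='s'
After 2 (k): row=0 col=6 char='s'
After 3 (^): row=0 col=0 char='s'
After 4 (^): row=0 col=0 char='s'
After 5 (0): row=0 col=0 char='s'
After 6 (^): row=0 col=0 char='s'
After 7 (l): row=0 col=1 char='t'
After 8 (j): row=1 col=1 char='i'
After 9 (j): row=2 col=1 char='o'

Answer: 2,1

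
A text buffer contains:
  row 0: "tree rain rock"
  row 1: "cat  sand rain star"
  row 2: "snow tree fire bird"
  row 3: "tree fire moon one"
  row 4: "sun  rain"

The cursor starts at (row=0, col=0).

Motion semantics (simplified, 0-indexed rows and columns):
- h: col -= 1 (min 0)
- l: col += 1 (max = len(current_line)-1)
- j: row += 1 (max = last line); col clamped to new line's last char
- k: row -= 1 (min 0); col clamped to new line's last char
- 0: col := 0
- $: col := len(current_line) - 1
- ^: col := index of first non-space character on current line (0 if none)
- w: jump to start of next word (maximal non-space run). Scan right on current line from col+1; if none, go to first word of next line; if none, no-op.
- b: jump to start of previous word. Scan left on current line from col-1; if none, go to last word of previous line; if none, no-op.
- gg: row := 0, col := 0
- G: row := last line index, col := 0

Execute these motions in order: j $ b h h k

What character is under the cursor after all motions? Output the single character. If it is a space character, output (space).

Answer: k

Derivation:
After 1 (j): row=1 col=0 char='c'
After 2 ($): row=1 col=18 char='r'
After 3 (b): row=1 col=15 char='s'
After 4 (h): row=1 col=14 char='_'
After 5 (h): row=1 col=13 char='n'
After 6 (k): row=0 col=13 char='k'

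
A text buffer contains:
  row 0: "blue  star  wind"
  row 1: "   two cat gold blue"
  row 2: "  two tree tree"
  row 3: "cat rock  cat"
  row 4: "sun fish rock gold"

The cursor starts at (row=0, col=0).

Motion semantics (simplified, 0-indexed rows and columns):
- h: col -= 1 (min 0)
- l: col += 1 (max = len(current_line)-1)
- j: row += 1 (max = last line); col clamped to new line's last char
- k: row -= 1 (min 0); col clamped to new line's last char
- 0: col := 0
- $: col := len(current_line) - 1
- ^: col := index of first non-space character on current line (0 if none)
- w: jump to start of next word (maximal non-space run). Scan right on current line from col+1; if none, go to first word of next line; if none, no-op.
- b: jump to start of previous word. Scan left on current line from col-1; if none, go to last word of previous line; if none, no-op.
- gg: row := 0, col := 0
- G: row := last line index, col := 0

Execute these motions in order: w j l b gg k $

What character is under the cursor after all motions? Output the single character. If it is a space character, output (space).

Answer: d

Derivation:
After 1 (w): row=0 col=6 char='s'
After 2 (j): row=1 col=6 char='_'
After 3 (l): row=1 col=7 char='c'
After 4 (b): row=1 col=3 char='t'
After 5 (gg): row=0 col=0 char='b'
After 6 (k): row=0 col=0 char='b'
After 7 ($): row=0 col=15 char='d'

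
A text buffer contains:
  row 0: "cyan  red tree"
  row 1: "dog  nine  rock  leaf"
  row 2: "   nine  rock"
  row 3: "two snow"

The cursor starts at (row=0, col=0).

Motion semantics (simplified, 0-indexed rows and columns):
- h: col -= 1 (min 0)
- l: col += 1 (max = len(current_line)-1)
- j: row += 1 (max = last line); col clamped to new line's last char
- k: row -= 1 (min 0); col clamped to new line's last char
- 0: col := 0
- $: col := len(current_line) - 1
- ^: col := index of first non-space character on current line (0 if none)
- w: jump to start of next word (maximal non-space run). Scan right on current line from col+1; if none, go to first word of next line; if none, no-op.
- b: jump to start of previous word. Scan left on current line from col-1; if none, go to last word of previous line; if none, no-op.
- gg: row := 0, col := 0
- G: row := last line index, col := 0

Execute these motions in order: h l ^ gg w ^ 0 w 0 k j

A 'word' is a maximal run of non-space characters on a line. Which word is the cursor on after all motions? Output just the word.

After 1 (h): row=0 col=0 char='c'
After 2 (l): row=0 col=1 char='y'
After 3 (^): row=0 col=0 char='c'
After 4 (gg): row=0 col=0 char='c'
After 5 (w): row=0 col=6 char='r'
After 6 (^): row=0 col=0 char='c'
After 7 (0): row=0 col=0 char='c'
After 8 (w): row=0 col=6 char='r'
After 9 (0): row=0 col=0 char='c'
After 10 (k): row=0 col=0 char='c'
After 11 (j): row=1 col=0 char='d'

Answer: dog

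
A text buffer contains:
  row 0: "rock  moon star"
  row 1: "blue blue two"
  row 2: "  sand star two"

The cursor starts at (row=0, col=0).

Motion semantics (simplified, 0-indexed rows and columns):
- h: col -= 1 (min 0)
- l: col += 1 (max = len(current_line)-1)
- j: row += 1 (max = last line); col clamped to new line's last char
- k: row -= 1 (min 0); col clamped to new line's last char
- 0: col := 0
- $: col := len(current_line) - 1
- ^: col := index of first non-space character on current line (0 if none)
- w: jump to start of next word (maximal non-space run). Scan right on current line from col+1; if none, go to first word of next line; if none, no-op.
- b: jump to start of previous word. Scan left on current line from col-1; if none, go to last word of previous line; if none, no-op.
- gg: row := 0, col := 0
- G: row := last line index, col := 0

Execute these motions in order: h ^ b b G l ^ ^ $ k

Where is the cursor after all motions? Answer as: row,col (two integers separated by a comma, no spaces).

After 1 (h): row=0 col=0 char='r'
After 2 (^): row=0 col=0 char='r'
After 3 (b): row=0 col=0 char='r'
After 4 (b): row=0 col=0 char='r'
After 5 (G): row=2 col=0 char='_'
After 6 (l): row=2 col=1 char='_'
After 7 (^): row=2 col=2 char='s'
After 8 (^): row=2 col=2 char='s'
After 9 ($): row=2 col=14 char='o'
After 10 (k): row=1 col=12 char='o'

Answer: 1,12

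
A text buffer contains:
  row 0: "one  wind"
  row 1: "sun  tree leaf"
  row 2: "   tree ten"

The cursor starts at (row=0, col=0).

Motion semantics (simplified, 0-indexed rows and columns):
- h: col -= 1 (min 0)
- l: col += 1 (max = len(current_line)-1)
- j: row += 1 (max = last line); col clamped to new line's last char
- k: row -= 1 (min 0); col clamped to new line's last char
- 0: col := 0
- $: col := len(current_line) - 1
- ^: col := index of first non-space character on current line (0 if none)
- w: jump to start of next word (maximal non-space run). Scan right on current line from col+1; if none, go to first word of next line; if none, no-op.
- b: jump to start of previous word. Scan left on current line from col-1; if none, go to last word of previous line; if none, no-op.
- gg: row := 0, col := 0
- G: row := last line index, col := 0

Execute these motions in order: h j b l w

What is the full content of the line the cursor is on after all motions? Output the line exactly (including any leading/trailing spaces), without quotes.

After 1 (h): row=0 col=0 char='o'
After 2 (j): row=1 col=0 char='s'
After 3 (b): row=0 col=5 char='w'
After 4 (l): row=0 col=6 char='i'
After 5 (w): row=1 col=0 char='s'

Answer: sun  tree leaf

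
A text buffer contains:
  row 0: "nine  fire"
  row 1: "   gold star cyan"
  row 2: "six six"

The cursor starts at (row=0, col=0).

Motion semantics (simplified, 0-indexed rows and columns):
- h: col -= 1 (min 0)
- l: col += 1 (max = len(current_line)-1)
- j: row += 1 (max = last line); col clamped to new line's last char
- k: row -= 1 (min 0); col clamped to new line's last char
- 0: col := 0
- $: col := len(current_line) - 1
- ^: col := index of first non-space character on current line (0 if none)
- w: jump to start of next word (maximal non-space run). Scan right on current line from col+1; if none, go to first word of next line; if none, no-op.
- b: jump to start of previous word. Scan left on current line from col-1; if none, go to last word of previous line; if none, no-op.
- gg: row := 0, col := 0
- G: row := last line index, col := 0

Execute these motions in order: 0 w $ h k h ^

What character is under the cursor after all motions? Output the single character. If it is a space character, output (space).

After 1 (0): row=0 col=0 char='n'
After 2 (w): row=0 col=6 char='f'
After 3 ($): row=0 col=9 char='e'
After 4 (h): row=0 col=8 char='r'
After 5 (k): row=0 col=8 char='r'
After 6 (h): row=0 col=7 char='i'
After 7 (^): row=0 col=0 char='n'

Answer: n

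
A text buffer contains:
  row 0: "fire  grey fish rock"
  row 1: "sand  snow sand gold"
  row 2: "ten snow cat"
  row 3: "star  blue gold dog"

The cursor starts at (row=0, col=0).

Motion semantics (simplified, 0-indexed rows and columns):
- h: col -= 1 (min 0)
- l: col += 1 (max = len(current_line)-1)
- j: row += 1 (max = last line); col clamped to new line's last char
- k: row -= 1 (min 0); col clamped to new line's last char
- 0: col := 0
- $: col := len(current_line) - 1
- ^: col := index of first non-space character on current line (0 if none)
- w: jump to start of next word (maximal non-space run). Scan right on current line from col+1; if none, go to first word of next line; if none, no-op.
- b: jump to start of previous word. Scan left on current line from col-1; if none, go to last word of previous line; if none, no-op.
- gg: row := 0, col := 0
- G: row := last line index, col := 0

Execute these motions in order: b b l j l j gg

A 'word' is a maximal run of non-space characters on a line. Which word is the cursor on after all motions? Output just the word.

Answer: fire

Derivation:
After 1 (b): row=0 col=0 char='f'
After 2 (b): row=0 col=0 char='f'
After 3 (l): row=0 col=1 char='i'
After 4 (j): row=1 col=1 char='a'
After 5 (l): row=1 col=2 char='n'
After 6 (j): row=2 col=2 char='n'
After 7 (gg): row=0 col=0 char='f'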